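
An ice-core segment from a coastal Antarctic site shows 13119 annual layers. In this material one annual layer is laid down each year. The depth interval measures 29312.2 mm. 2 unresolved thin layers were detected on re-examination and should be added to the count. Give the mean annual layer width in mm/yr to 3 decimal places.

2.234 mm/yr

Adjusted count: 13119 + 2 = 13121 annual layers.
Mean rate = 29312.2 mm / 13121 years ≈ 2.234 mm/yr.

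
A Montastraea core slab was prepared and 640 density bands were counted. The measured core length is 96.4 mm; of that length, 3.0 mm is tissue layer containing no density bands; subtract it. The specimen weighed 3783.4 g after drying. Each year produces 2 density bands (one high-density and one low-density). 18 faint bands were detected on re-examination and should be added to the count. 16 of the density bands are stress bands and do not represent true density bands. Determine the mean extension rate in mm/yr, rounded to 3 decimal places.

0.291 mm/yr

After corrections the count is 640 − 16 + 18 = 642 density bands.
With 2 density bands per year, 642 / 2 = 321 years.
Net length = 96.4 − 3.0 = 93.4 mm.
Extension rate ≈ 93.4 / 321 = 0.291 mm/yr.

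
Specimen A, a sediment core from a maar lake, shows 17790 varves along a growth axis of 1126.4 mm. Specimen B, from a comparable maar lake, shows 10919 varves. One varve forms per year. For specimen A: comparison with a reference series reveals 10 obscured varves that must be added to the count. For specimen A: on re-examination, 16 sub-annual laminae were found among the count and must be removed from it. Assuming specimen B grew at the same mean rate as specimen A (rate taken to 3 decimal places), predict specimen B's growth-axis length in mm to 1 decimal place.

687.9 mm

Specimen A: after corrections the count is 17790 − 16 + 10 = 17784 varves.
A: Mean rate = 1126.4 mm / 17784 years ≈ 0.063 mm per year.
Length of B = 0.063 × 10919 = 687.9 mm.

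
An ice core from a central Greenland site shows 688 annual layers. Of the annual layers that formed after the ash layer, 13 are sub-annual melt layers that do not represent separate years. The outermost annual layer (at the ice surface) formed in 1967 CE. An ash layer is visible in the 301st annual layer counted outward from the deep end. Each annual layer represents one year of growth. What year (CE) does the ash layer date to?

Between annual layer 301 and the ice surface there are 688 − 301 = 387 annual layers.
387 − 13 false = 374 true annual layers after the ash layer.
The annual layer at the ice surface is 1967 CE, so the ash layer dates to 1967 − 374 = 1593 CE.

1593 CE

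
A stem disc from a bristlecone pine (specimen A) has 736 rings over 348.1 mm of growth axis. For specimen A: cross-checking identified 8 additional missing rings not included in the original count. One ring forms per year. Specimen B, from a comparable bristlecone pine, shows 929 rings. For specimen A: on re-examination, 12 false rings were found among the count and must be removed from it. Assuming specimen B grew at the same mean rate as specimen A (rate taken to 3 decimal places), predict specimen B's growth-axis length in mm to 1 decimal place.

Specimen A: true ring count = 736 − 12 + 8 = 732.
A: 348.1 mm over 732 years gives 348.1 / 732 ≈ 0.476 mm/yr.
For B, 0.476 mm/year × 929 years = 442.2 mm.

442.2 mm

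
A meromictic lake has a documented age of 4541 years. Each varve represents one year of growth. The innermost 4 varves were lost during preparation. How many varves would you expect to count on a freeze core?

4537 varves

At one varve per year, 4541 years correspond to 4541 varves.
Subtracting the 4 varves not captured gives 4541 − 4 = 4537 varves in the record.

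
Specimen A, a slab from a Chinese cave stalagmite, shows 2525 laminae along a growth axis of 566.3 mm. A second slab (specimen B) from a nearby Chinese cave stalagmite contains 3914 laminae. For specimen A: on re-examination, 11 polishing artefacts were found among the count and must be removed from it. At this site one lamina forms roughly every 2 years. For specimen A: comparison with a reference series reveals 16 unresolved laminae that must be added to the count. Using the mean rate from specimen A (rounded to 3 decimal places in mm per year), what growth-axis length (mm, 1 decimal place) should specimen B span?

876.7 mm

Specimen A: after corrections the count is 2525 − 11 + 16 = 2530 laminae.
Specimen A: at 2 years per lamina, 2530 × 2 = 5060 years.
A: Extension rate ≈ 566.3 / 5060 = 0.112 mm per year.
Specimen B: multiplying by 2 years per lamina: 3914 × 2 = 7828 years. For B, 0.112 mm/year × 7828 years = 876.7 mm.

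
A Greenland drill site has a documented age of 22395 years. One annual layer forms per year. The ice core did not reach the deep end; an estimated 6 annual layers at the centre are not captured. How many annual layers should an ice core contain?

One annual layer per year gives 22395 annual layers over 22395 years.
Subtracting the 6 annual layers not captured gives 22395 − 6 = 22389 annual layers in the record.

22389 annual layers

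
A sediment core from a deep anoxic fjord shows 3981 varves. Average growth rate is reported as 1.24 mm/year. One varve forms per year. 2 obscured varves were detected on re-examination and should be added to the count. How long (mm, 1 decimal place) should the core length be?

Adjusted count: 3981 + 2 = 3983 varves.
Predicted length = 1.24 mm/year × 3983 years = 4938.9 mm.

4938.9 mm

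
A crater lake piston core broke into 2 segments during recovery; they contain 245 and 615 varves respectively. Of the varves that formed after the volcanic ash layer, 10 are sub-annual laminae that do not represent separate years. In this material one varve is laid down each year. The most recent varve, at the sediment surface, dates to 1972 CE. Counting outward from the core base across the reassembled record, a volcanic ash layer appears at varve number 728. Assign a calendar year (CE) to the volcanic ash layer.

1850 CE

Total varves = 245 + 615 = 860.
Between varve 728 and the sediment surface there are 860 − 728 = 132 varves.
132 − 10 false = 122 true varves after the volcanic ash layer.
1972 − 122 = 1850 CE.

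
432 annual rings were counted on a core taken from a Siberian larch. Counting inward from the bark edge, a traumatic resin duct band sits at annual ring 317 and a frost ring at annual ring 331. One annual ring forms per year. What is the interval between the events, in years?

The two markers are separated by 331 − 317 = 14 annual rings.
That is 14 years at one annual ring per year.

14 yr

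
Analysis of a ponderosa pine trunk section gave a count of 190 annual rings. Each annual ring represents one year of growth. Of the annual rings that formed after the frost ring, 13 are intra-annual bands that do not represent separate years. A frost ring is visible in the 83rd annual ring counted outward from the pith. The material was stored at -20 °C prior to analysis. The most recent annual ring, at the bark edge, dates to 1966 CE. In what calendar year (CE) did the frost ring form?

Between annual ring 83 and the bark edge there are 190 − 83 = 107 annual rings.
107 − 13 false = 94 true annual rings after the frost ring.
The annual ring at the bark edge is 1966 CE, so the frost ring dates to 1966 − 94 = 1872 CE.

1872 CE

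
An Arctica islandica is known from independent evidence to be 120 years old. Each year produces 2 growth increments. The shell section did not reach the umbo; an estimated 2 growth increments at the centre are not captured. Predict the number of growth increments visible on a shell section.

238 growth increments

With 2 growth increments per year, 120 years would produce 120 × 2 = 240 growth increments.
Less the 2 uncaptured growth increments: 240 − 2 = 238.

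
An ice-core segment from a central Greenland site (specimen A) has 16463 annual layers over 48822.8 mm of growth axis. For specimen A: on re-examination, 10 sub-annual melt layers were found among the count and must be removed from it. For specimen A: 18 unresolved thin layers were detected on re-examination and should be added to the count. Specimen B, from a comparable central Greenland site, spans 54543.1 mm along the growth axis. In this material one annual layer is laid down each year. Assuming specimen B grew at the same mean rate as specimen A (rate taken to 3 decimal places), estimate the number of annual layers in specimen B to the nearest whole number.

Specimen A: after corrections the count is 16463 − 10 + 18 = 16471 annual layers.
A: Extension rate ≈ 48822.8 / 16471 = 2.964 mm/yr.
Specimen B: 54543.1 mm / 2.964 mm per year = 18401.86 years ≈ 18402 annual layers.

18402 annual layers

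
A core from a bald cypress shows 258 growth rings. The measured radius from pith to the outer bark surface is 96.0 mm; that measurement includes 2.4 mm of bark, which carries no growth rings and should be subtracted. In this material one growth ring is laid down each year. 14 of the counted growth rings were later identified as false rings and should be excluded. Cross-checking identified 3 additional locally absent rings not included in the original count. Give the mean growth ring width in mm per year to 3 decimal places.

0.379 mm per year

After corrections the count is 258 − 14 + 3 = 247 growth rings.
The growth record spans 96.0 − 2.4 = 93.6 mm.
93.6 mm over 247 years gives 93.6 / 247 ≈ 0.379 mm per year.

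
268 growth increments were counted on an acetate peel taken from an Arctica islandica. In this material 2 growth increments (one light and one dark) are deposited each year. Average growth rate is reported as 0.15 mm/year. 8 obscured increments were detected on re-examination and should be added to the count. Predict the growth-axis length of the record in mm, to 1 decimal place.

Correcting the raw count gives 268 + 8 = 276 true growth increments.
276 growth increments at 2 per year is 276 / 2 = 138 years.
Length ≈ 0.15 × 138 = 20.7 mm.

20.7 mm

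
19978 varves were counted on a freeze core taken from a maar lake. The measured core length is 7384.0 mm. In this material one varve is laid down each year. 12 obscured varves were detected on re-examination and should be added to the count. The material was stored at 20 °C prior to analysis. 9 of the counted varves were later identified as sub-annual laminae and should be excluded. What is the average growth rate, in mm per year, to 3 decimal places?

Adjusted count: 19978 − 9 + 12 = 19981 varves.
7384.0 mm over 19981 years gives 7384.0 / 19981 ≈ 0.370 mm per year.

0.370 mm per year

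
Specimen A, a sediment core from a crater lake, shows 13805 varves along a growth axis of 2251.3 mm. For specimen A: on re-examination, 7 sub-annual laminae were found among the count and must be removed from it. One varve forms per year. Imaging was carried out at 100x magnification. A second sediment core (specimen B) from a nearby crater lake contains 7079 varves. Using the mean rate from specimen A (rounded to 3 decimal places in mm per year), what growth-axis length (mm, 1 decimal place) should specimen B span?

Specimen A: true varve count = 13805 − 7 = 13798.
A: Extension rate ≈ 2251.3 / 13798 = 0.163 mm per year.
Length of B = 0.163 × 7079 = 1153.9 mm.

1153.9 mm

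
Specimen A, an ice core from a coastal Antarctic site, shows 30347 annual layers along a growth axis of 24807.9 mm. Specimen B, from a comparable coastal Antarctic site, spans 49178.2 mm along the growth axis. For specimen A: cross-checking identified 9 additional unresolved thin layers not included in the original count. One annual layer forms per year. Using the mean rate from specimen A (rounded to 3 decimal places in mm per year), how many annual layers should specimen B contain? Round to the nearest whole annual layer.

Specimen A: correcting the raw count gives 30347 + 9 = 30356 true annual layers.
A: Extension rate ≈ 24807.9 / 30356 = 0.817 mm/year.
Specimen B: 49178.2 mm / 0.817 mm per year = 60193.64 years ≈ 60194 annual layers.

60194 annual layers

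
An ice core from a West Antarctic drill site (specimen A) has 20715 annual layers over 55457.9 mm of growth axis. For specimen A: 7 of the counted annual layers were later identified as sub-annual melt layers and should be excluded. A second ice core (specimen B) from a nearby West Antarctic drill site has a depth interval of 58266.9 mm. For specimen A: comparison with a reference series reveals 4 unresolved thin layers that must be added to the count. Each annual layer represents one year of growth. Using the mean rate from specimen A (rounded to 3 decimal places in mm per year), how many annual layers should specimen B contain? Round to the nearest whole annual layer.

Specimen A: true annual layer count = 20715 − 7 + 4 = 20712.
A: Extension rate ≈ 55457.9 / 20712 = 2.678 mm/yr.
For B, 58266.9 / 2.678 = 21757.62 years ≈ 21758 annual layers.

21758 annual layers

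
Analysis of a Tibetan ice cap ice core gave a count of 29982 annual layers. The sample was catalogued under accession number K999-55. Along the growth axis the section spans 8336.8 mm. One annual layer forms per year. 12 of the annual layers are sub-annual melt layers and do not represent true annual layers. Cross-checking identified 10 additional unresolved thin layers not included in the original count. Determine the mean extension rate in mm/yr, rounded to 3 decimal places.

Correcting the raw count gives 29982 − 12 + 10 = 29980 true annual layers.
8336.8 mm over 29980 years gives 8336.8 / 29980 ≈ 0.278 mm/yr.

0.278 mm/yr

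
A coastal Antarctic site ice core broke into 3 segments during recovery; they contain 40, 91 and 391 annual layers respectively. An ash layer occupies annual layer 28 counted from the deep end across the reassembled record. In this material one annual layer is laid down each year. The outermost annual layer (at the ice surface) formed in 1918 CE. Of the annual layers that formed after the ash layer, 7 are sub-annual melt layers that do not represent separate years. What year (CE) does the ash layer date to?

1431 CE

Total annual layers = 40 + 91 + 391 = 522.
Between annual layer 28 and the ice surface there are 522 − 28 = 494 annual layers.
Excluding 7 false annual layers: 494 − 7 = 487.
Counting back 487 years from 1918 CE places the ash layer in 1918 − 487 = 1431 CE.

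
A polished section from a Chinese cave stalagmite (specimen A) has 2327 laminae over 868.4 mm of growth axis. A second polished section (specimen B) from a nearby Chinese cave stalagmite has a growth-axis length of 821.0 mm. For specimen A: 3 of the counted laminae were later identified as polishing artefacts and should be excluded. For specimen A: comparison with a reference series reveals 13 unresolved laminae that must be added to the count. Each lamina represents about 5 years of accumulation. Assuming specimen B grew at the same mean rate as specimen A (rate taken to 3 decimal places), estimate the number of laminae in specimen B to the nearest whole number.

Specimen A: true lamina count = 2327 − 3 + 13 = 2337.
Specimen A: at 5 years per lamina, 2337 × 5 = 11685 years.
A: Mean rate = 868.4 mm / 11685 years ≈ 0.074 mm/yr.
Specimen B: 821.0 mm / 0.074 mm per year = 11094.59 years; at 5 years per lamina that is 11094.59 / 5 ≈ 2219 laminae.

2219 laminae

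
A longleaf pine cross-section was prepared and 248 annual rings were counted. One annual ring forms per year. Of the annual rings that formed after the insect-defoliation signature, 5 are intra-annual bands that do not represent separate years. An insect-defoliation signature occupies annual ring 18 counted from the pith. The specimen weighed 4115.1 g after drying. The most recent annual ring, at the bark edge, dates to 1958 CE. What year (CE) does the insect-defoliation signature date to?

Between annual ring 18 and the bark edge there are 248 − 18 = 230 annual rings.
Excluding 5 false annual rings: 230 − 5 = 225.
Counting back 225 years from 1958 CE places the insect-defoliation signature in 1958 − 225 = 1733 CE.

1733 CE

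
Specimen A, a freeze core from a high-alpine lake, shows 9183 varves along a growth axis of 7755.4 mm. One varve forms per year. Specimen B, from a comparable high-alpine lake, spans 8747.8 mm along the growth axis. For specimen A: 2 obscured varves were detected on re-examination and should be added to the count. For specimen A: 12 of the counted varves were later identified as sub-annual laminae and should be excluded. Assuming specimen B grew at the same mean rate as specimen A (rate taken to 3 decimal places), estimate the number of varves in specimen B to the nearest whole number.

Specimen A: true varve count = 9183 − 12 + 2 = 9173.
A: Extension rate ≈ 7755.4 / 9173 = 0.845 mm/yr.
For B, 8747.8 / 0.845 = 10352.43 years ≈ 10352 varves.

10352 varves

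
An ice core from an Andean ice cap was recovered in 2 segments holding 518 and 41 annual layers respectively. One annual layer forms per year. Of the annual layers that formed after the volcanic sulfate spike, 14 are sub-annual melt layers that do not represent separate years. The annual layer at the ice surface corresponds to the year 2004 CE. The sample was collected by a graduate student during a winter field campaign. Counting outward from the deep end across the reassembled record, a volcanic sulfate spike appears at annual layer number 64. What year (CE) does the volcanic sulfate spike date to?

Total annual layers = 518 + 41 = 559.
Between annual layer 64 and the ice surface there are 559 − 64 = 495 annual layers.
Removing the 14 false annual layers leaves 495 − 14 = 481 true annual layers beyond the volcanic sulfate spike.
The annual layer at the ice surface is 2004 CE, so the volcanic sulfate spike dates to 2004 − 481 = 1523 CE.

1523 CE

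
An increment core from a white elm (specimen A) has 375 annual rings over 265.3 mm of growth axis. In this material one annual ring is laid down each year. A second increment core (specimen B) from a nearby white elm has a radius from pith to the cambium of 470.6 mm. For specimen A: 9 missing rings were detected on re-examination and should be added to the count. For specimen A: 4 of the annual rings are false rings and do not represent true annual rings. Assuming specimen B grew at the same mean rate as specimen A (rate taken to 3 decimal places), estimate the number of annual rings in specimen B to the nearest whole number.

Specimen A: correcting the raw count gives 375 − 4 + 9 = 380 true annual rings.
A: Extension rate ≈ 265.3 / 380 = 0.698 mm per year.
B spans 470.6 / 0.698 = 674.21 years ≈ 674 annual rings.

674 annual rings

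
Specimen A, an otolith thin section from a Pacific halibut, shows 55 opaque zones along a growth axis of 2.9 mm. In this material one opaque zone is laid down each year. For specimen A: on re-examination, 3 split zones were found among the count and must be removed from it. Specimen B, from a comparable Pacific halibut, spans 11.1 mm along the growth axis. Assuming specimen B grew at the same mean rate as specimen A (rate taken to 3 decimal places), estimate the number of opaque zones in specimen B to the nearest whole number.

198 opaque zones

Specimen A: true opaque zone count = 55 − 3 = 52.
A: 2.9 mm over 52 years gives 2.9 / 52 ≈ 0.056 mm per year.
B spans 11.1 / 0.056 = 198.21 years ≈ 198 opaque zones.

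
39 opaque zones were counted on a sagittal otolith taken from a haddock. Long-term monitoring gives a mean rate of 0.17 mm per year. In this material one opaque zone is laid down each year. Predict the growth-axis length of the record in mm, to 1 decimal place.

6.6 mm

39 years of growth are recorded.
Predicted length = 0.17 mm/year × 39 years = 6.6 mm.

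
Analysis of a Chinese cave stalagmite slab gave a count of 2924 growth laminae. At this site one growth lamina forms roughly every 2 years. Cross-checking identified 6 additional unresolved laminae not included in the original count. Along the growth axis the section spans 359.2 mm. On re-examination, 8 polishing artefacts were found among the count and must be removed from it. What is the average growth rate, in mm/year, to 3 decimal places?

0.061 mm/year

Correcting the raw count gives 2924 − 8 + 6 = 2922 true growth laminae.
Multiplying by 2 years per growth lamina: 2922 × 2 = 5844 years.
Mean rate = 359.2 mm / 5844 years ≈ 0.061 mm/year.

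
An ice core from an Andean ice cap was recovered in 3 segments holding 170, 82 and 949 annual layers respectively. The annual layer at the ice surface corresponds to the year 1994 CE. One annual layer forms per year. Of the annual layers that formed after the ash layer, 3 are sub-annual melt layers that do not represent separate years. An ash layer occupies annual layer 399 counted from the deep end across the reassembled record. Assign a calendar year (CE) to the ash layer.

Total annual layers = 170 + 82 + 949 = 1201.
1201 − 399 = 802 annual layers lie beyond the ash layer toward the ice surface.
802 − 3 false = 799 true annual layers after the ash layer.
The annual layer at the ice surface is 1994 CE, so the ash layer dates to 1994 − 799 = 1195 CE.

1195 CE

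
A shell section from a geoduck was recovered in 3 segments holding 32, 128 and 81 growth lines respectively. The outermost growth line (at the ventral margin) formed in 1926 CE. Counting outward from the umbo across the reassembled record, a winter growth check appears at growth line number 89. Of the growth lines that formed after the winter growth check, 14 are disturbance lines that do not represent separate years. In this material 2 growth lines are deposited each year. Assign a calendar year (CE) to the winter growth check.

Total growth lines = 32 + 128 + 81 = 241.
The winter growth check sits at growth line 89 from the umbo, so 241 − 89 = 152 growth lines formed after it.
Removing the 14 false growth lines leaves 152 − 14 = 138 true growth lines beyond the winter growth check.
138 growth lines at 2 per year is 138 / 2 = 69 years.
Counting back 69 years from 1926 CE places the winter growth check in 1926 − 69 = 1857 CE.

1857 CE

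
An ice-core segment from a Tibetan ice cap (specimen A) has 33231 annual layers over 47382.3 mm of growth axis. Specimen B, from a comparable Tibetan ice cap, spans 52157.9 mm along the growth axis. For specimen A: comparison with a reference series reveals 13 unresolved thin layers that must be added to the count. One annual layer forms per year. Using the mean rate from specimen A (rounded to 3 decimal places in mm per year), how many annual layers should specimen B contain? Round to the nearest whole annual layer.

36602 annual layers

Specimen A: correcting the raw count gives 33231 + 13 = 33244 true annual layers.
A: 47382.3 mm over 33244 years gives 47382.3 / 33244 ≈ 1.425 mm per year.
For B, 52157.9 / 1.425 = 36602.04 years ≈ 36602 annual layers.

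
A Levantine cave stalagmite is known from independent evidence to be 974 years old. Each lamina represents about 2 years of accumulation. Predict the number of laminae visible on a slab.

487 laminae

One lamina every 2 years means 974 / 2 = 487 laminae.
So 487 laminae should be present.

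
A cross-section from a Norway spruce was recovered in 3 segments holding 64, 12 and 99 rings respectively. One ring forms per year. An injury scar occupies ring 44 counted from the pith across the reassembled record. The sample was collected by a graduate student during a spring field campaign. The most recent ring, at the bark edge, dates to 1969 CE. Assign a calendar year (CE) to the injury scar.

1838 CE

Total rings = 64 + 12 + 99 = 175.
175 − 44 = 131 rings lie beyond the injury scar toward the bark edge.
The ring at the bark edge is 1969 CE, so the injury scar dates to 1969 − 131 = 1838 CE.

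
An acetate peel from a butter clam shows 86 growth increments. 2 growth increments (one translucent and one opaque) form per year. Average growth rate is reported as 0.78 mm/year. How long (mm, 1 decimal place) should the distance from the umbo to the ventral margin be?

With 2 growth increments per year, 86 / 2 = 43 years.
Predicted length = 0.78 mm/year × 43 years = 33.5 mm.

33.5 mm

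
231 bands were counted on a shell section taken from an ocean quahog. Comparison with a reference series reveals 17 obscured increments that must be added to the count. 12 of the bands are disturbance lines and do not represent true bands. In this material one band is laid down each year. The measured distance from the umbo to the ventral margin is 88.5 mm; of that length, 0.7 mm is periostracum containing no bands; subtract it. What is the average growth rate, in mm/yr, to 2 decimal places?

0.37 mm/yr

True band count = 231 − 12 + 17 = 236.
The growth record spans 88.5 − 0.7 = 87.8 mm.
Mean rate = 87.8 mm / 236 years ≈ 0.37 mm/yr.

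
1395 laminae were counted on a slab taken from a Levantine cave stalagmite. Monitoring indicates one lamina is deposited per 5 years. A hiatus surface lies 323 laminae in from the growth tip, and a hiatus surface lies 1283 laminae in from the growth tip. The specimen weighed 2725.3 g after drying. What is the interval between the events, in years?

Separation: 1283 − 323 = 960 laminae.
At 5 years per lamina, 960 × 5 = 4800 years.

4800 yr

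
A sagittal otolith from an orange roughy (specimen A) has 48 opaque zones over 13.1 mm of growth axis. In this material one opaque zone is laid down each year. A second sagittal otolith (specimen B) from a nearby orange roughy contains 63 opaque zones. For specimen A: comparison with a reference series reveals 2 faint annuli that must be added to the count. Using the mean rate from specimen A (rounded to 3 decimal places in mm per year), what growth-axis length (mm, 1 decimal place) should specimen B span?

Specimen A: after corrections the count is 48 + 2 = 50 opaque zones.
A: 13.1 mm over 50 years gives 13.1 / 50 ≈ 0.262 mm per year.
B's length ≈ 0.262 × 63 = 16.5 mm.

16.5 mm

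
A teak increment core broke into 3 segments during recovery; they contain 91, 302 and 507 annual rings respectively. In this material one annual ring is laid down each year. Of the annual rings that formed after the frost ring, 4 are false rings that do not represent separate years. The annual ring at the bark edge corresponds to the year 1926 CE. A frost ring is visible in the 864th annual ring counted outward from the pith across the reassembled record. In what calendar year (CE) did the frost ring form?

1894 CE

Total annual rings = 91 + 302 + 507 = 900.
The frost ring sits at annual ring 864 from the pith, so 900 − 864 = 36 annual rings formed after it.
36 − 4 false = 32 true annual rings after the frost ring.
1926 − 32 = 1894 CE.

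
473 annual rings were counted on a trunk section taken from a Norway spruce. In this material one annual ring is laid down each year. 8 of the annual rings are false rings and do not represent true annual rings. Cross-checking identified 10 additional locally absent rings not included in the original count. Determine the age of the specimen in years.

475 years

Adjusted count: 473 − 8 + 10 = 475 annual rings.
At one annual ring per year, that is 475 years.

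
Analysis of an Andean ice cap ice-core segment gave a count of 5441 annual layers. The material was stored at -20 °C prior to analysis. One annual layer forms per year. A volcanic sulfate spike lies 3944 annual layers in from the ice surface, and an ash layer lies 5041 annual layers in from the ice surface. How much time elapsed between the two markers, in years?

5041 − 3944 = 1097 annual layers lie between the two events.
That is 1097 years at one annual layer per year.

1097 yr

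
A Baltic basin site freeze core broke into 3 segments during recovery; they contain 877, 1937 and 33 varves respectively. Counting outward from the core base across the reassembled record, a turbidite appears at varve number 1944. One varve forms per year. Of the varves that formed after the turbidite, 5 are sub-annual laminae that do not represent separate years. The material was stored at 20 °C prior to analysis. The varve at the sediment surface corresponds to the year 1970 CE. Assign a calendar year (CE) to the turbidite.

1072 CE

Total varves = 877 + 1937 + 33 = 2847.
The turbidite sits at varve 1944 from the core base, so 2847 − 1944 = 903 varves formed after it.
903 − 5 false = 898 true varves after the turbidite.
Counting back 898 years from 1970 CE places the turbidite in 1970 − 898 = 1072 CE.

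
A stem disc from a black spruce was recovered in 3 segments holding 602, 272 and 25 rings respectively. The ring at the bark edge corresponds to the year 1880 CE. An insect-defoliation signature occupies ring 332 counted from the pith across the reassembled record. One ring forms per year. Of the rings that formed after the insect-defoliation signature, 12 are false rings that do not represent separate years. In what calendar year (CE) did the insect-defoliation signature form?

1325 CE

Total rings = 602 + 272 + 25 = 899.
899 − 332 = 567 rings lie beyond the insect-defoliation signature toward the bark edge.
Removing the 12 false rings leaves 567 − 12 = 555 true rings beyond the insect-defoliation signature.
Counting back 555 years from 1880 CE places the insect-defoliation signature in 1880 − 555 = 1325 CE.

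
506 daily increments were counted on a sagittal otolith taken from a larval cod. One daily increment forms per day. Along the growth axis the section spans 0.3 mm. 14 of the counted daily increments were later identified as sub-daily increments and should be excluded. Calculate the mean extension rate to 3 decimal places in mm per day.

0.001 mm per day

After corrections the count is 506 − 14 = 492 daily increments.
Extension rate ≈ 0.3 / 492 = 0.001 mm per day.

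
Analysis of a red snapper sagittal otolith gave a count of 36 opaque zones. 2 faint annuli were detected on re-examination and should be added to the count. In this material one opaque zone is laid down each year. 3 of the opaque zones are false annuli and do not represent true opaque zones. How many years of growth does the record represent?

After corrections the count is 36 − 3 + 2 = 35 opaque zones.
With a one-to-one opaque zone periodicity this is 35 years.

35 yr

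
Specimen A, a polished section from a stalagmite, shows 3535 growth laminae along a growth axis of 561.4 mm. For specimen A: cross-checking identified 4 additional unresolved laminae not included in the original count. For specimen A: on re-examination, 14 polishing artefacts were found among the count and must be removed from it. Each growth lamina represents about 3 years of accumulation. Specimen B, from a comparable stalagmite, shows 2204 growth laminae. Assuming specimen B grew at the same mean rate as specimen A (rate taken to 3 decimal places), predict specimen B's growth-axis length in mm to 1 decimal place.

350.4 mm

Specimen A: after corrections the count is 3535 − 14 + 4 = 3525 growth laminae.
Specimen A: at 3 years per growth lamina, 3525 × 3 = 10575 years.
A: Extension rate ≈ 561.4 / 10575 = 0.053 mm/year.
Specimen B: multiplying by 3 years per growth lamina: 2204 × 3 = 6612 years. For B, 0.053 mm/year × 6612 years = 350.4 mm.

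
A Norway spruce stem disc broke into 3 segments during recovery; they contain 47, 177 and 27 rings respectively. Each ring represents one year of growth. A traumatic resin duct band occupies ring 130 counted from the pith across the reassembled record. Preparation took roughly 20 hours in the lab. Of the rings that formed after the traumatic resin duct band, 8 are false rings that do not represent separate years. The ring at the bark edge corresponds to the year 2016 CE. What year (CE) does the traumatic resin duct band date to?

1903 CE

Total rings = 47 + 177 + 27 = 251.
Between ring 130 and the bark edge there are 251 − 130 = 121 rings.
Excluding 8 false rings: 121 − 8 = 113.
The ring at the bark edge is 2016 CE, so the traumatic resin duct band dates to 2016 − 113 = 1903 CE.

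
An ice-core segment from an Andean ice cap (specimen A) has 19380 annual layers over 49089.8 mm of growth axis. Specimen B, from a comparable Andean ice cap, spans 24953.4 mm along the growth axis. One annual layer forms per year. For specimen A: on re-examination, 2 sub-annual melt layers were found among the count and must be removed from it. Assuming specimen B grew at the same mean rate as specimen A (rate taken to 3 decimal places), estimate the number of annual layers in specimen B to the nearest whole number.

Specimen A: adjusted count: 19380 − 2 = 19378 annual layers.
A: 49089.8 mm over 19378 years gives 49089.8 / 19378 ≈ 2.533 mm/yr.
Specimen B: 24953.4 mm / 2.533 mm per year = 9851.32 years ≈ 9851 annual layers.

9851 annual layers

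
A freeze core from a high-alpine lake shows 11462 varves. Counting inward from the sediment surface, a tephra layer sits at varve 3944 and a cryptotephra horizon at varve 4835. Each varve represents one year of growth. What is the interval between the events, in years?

The two markers are separated by 4835 − 3944 = 891 varves.
One varve per year makes the interval 891 years.

891 years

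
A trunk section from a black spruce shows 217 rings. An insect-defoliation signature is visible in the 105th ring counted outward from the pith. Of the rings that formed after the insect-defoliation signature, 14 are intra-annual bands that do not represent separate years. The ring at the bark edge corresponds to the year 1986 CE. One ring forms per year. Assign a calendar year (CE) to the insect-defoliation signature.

1888 CE

The insect-defoliation signature sits at ring 105 from the pith, so 217 − 105 = 112 rings formed after it.
Removing the 14 false rings leaves 112 − 14 = 98 true rings beyond the insect-defoliation signature.
1986 − 98 = 1888 CE.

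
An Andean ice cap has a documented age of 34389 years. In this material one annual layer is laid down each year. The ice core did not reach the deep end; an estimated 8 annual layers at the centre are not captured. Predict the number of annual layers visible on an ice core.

34381 annual layers

Expected annual layers over 34389 years: 34389.
34389 − 8 missed = 34381 annual layers expected in the prepared section.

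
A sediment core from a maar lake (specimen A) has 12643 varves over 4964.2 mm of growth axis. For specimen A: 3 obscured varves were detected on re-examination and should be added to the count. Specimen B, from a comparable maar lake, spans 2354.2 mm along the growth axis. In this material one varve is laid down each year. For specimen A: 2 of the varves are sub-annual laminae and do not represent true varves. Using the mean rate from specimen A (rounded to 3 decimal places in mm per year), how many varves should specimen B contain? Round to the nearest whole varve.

Specimen A: true varve count = 12643 − 2 + 3 = 12644.
A: Mean rate = 4964.2 mm / 12644 years ≈ 0.393 mm/yr.
Specimen B: 2354.2 mm / 0.393 mm per year = 5990.33 years ≈ 5990 varves.

5990 varves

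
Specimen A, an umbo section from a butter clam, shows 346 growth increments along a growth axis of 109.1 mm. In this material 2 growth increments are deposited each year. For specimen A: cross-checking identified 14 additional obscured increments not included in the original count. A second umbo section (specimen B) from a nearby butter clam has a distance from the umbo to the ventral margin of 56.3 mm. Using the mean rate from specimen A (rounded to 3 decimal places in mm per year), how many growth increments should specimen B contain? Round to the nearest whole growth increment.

186 growth increments

Specimen A: after corrections the count is 346 + 14 = 360 growth increments.
Specimen A: with 2 growth increments per year, 360 / 2 = 180 years.
A: 109.1 mm over 180 years gives 109.1 / 180 ≈ 0.606 mm/yr.
B spans 56.3 / 0.606 = 92.90 years; at 2 growth increments per year that is 92.90 × 2 ≈ 186 growth increments.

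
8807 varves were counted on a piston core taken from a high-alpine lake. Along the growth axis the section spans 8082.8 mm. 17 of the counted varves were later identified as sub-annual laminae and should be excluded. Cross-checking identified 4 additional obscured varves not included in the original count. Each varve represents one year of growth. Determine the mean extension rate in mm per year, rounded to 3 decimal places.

0.919 mm per year

Correcting the raw count gives 8807 − 17 + 4 = 8794 true varves.
Mean rate = 8082.8 mm / 8794 years ≈ 0.919 mm per year.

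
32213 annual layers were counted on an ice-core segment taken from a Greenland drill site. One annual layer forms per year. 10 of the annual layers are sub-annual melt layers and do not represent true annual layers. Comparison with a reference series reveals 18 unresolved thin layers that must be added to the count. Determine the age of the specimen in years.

After corrections the count is 32213 − 10 + 18 = 32221 annual layers.
With a one-to-one annual layer periodicity this is 32221 years.

32221 yr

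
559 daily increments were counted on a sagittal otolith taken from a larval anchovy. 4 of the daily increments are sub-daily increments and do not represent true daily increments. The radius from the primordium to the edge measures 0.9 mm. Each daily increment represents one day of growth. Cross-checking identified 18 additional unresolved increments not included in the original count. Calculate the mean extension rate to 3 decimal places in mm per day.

After corrections the count is 559 − 4 + 18 = 573 daily increments.
Extension rate ≈ 0.9 / 573 = 0.002 mm per day.

0.002 mm per day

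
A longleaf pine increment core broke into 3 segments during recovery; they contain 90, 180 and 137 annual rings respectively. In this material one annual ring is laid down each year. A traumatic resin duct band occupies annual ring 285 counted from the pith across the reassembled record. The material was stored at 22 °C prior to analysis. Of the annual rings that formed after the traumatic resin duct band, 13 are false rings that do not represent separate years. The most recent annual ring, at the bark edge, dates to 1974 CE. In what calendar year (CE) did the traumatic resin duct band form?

Total annual rings = 90 + 180 + 137 = 407.
Between annual ring 285 and the bark edge there are 407 − 285 = 122 annual rings.
Excluding 13 false annual rings: 122 − 13 = 109.
1974 − 109 = 1865 CE.

1865 CE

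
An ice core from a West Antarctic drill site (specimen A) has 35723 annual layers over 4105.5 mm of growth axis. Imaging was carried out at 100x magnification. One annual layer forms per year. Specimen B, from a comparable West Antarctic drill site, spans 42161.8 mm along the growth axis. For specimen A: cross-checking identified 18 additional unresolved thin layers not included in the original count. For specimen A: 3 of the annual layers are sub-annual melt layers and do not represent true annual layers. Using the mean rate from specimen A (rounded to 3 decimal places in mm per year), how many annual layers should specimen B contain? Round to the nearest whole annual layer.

366624 annual layers

Specimen A: correcting the raw count gives 35723 − 3 + 18 = 35738 true annual layers.
A: Mean rate = 4105.5 mm / 35738 years ≈ 0.115 mm/year.
Specimen B: 42161.8 mm / 0.115 mm per year = 366624.35 years ≈ 366624 annual layers.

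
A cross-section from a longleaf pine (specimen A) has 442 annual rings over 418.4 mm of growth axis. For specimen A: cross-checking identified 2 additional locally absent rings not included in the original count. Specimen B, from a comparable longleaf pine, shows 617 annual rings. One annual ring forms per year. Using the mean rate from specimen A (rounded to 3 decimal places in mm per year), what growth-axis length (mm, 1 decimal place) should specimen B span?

581.2 mm

Specimen A: correcting the raw count gives 442 + 2 = 444 true annual rings.
A: 418.4 mm over 444 years gives 418.4 / 444 ≈ 0.942 mm per year.
For B, 0.942 mm/year × 617 years = 581.2 mm.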